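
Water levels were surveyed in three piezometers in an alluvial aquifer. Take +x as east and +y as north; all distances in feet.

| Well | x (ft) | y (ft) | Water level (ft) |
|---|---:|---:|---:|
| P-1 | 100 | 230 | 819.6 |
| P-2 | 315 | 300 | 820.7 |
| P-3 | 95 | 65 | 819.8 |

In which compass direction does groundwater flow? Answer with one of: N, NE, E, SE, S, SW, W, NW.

W

Differences from P-1: to P-2 (Δx, Δy, Δh) = (215, 70, +1.1); to P-3 = (-5, -165, +0.2).
Solve a·Δx + b·Δy = Δh: det = 215·(-165) − (-5)·70 = -35125.
∂h/∂x = [(+1.1)·(-165) − (+0.2)·70] / -35125 = +0.005566
∂h/∂y = [215·(+0.2) − (-5)·(+1.1)] / -35125 = -0.001381
Flow = −∇h = (-0.005566 east, +0.001381 north), which points west.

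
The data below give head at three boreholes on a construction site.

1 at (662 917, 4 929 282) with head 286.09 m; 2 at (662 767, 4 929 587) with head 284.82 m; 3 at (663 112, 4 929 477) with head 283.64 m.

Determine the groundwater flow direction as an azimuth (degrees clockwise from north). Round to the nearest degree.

039°

Differences from 1: to 2 (Δx, Δy, Δh) = (-150, 305, -1.27); to 3 = (195, 195, -2.45).
Solve a·Δx + b·Δy = Δh: det = (-150)·195 − 195·305 = -88725.
∂h/∂x = [(-1.27)·195 − (-2.45)·305] / -88725 = -0.005631
∂h/∂y = [(-150)·(-2.45) − 195·(-1.27)] / -88725 = -0.006933
Flow direction (−∇h) has components (+0.005631 E, +0.006933 N).
Azimuth = atan2(E, N) = atan2(+0.005631, +0.006933) = 39.1° ≈ 039°.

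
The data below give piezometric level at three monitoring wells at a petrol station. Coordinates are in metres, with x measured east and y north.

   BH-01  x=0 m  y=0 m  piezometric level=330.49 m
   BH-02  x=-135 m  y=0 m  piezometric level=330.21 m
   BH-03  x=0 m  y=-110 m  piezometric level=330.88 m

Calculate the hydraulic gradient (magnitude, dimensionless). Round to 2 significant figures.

∂h/∂x = (330.21 − 330.49) / (-135 − 0) = +0.002074
∂h/∂y = (330.88 − 330.49) / (-110 − 0) = -0.003545
|∇h| = √(0.002074² + -0.003545²) = 0.004107

0.0041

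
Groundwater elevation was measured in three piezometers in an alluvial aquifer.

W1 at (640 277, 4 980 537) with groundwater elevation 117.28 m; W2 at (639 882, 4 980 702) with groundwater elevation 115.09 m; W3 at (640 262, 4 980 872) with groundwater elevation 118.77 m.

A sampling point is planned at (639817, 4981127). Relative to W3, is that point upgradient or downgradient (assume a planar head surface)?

Differences from W1: to W2 (Δx, Δy, Δh) = (-395, 165, -2.19); to W3 = (-15, 335, +1.49).
Determinant of the coordinate differences = (-395)·335 − (-15)·165 = -129850.
∂h/∂x = [(-2.19)·335 − (+1.49)·165] / -129850 = +0.007543
∂h/∂y = [(-395)·(+1.49) − (-15)·(-2.19)] / -129850 = +0.004786
Head at (639817, 4981127) = 117.28 + (+0.007543)·(-460) + (+0.004786)·(590) = 116.63 m.
That is lower than the 118.77 m at W3, so the point is downgradient.

downgradient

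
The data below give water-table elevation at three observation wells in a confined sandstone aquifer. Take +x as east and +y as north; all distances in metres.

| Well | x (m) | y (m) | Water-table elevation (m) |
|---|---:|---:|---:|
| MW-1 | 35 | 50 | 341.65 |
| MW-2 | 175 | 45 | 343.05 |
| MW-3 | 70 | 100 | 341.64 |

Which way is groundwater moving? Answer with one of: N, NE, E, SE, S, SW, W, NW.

NW

Three-point gradient (reference MW-1): Δ to MW-2 = (140, -5, +1.40), Δ to MW-3 = (35, 50, -0.01).
∂h/∂x = +0.009749, ∂h/∂y = -0.007024 (det = 7175).
Flow = −∇h = (-0.009749 east, +0.007024 north), which points northwest.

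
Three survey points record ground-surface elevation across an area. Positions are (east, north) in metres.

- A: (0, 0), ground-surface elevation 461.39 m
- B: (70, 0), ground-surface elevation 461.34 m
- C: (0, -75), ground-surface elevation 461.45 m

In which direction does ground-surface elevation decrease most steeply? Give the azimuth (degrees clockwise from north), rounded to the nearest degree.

042°

∂z/∂x = (461.34 − 461.39) / (70 − 0) = -0.0007143
∂z/∂y = (461.45 − 461.39) / (-75 − 0) = -0.0008000
Steepest decrease is along −∇f: components (+0.0007143 E, +0.0008000 N).
Azimuth = atan2(+0.0007143, +0.0008000) = 41.8° ≈ 042°.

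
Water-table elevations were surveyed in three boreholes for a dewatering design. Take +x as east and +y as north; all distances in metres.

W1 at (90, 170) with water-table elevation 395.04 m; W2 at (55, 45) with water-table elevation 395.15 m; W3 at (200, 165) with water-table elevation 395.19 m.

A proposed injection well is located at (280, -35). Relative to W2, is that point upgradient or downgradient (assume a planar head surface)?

With h = a·x + b·y + c and W1 as origin, the differences give:
  (-35)·a + (-125)·b = +0.11
  110·a + (-5)·b = +0.15
Eliminate b (×(-5) and ×(-125), subtract): 13925·a = 18.200 → a = ∂h/∂x = +0.001307
Back-substitute: b = ∂h/∂y = -0.001246.
Head at (280, -35) = 395.04 + (+0.001307)·(190) + (-0.001246)·(-205) = 395.54 m.
That is higher than the 395.15 m at W2, so the point is upgradient.

upgradient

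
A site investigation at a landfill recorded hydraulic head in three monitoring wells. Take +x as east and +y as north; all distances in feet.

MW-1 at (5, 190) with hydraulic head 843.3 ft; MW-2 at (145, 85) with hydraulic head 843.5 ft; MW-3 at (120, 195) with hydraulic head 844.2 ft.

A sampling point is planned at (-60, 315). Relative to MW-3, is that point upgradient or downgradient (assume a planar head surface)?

With h = a·x + b·y + c and MW-1 as origin, the differences give:
  140·a + (-105)·b = +0.2
  115·a + 5·b = +0.9
Eliminate b (×5 and ×(-105), subtract): 12775·a = 95.50 → a = ∂h/∂x = +0.007476
Back-substitute: b = ∂h/∂y = +0.008063.
Head at (-60, 315) = 843.3 + (+0.007476)·(-65) + (+0.008063)·(125) = 843.82 ft.
That is lower than the 844.2 ft at MW-3, so the point is downgradient.

downgradient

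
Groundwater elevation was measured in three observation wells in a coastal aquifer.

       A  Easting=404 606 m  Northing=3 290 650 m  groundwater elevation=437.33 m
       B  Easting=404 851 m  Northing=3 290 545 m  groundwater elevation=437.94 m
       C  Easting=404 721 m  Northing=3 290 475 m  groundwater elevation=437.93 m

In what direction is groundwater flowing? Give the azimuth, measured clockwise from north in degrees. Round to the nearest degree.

Differences from A: to B (Δx, Δy, Δh) = (245, -105, +0.61); to C = (115, -175, +0.60).
Determinant of the coordinate differences = 245·(-175) − 115·(-105) = -30800.
∂h/∂x = [(+0.61)·(-175) − (+0.60)·(-105)] / -30800 = +0.001420
∂h/∂y = [245·(+0.60) − 115·(+0.61)] / -30800 = -0.002495
Flow direction (−∇h) has components (-0.001420 E, +0.002495 N).
Azimuth = atan2(E, N) = atan2(-0.001420, +0.002495) = 330.3° ≈ 330°.

330°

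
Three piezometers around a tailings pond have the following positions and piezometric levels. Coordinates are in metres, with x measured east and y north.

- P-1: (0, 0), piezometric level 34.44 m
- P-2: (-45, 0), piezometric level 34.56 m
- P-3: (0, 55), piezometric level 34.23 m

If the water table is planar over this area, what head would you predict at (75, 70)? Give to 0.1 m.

∂h/∂x = (34.56 − 34.44) / (-45 − 0) = -0.002667
∂h/∂y = (34.23 − 34.44) / (55 − 0) = -0.003818
h(75, 70) = 34.44 + (-0.002667)·(75) + (-0.003818)·(70) = 34.44 -0.200 -0.267 = 33.973 m.

34.0 m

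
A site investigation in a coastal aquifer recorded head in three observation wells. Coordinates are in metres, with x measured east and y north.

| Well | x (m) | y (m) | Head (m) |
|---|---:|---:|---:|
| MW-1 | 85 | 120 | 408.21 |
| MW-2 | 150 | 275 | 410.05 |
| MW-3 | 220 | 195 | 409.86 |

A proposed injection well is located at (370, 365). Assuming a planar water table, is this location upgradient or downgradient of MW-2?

upgradient

With h = a·x + b·y + c and MW-1 as origin, the differences give:
  65·a + 155·b = +1.84
  135·a + 75·b = +1.65
Eliminate b (×75 and ×155, subtract): -16050·a = -117.750 → a = ∂h/∂x = +0.007336
Back-substitute: b = ∂h/∂y = +0.008794.
Head at (370, 365) = 408.21 + (+0.007336)·(285) + (+0.008794)·(245) = 412.46 m.
That is higher than the 410.05 m at MW-2, so the point is upgradient.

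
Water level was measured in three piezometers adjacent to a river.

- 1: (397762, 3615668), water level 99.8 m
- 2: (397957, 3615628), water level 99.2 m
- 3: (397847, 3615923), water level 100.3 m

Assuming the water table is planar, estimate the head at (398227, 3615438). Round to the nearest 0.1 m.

98.0 m

With h = a·x + b·y + c and 1 as origin, the differences give:
  195·a + (-40)·b = -0.6
  85·a + 255·b = +0.5
Eliminate b (×255 and ×(-40), subtract): 53125·a = -133.00 → a = ∂h/∂x = -0.002504
Back-substitute: b = ∂h/∂y = +0.002795.
h(398227, 3615438) = 99.8 + (-0.002504)·(465) + (+0.002795)·(-230) = 99.8 -1.164 -0.643 = 97.993 m.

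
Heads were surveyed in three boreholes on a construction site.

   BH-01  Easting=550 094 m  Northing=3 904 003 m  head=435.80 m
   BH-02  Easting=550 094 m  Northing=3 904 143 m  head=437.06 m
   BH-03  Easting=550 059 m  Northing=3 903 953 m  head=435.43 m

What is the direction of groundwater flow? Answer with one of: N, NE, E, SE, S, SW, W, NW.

S

Differences from BH-01: to BH-02 (Δx, Δy, Δh) = (0, 140, +1.26); to BH-03 = (-35, -50, -0.37).
Determinant of the coordinate differences = 0·(-50) − (-35)·140 = 4900.
∂h/∂x = [(+1.26)·(-50) − (-0.37)·140] / 4900 = -0.002286
∂h/∂y = [0·(-0.37) − (-35)·(+1.26)] / 4900 = +0.009000
Flow = −∇h = (+0.002286 east, -0.009000 north), which points south.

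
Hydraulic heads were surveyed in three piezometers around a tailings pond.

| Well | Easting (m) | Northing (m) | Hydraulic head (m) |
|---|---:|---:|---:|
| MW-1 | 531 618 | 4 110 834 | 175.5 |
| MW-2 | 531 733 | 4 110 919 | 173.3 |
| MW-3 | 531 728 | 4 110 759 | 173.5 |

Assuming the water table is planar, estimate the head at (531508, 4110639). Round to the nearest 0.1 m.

177.7 m

Taking MW-1 as reference: MW-2−MW-1 = (115, 85, -2.2); MW-3−MW-1 = (110, -75, -2.0).
Determinant of the coordinate differences = 115·(-75) − 110·85 = -17975.
∂h/∂x = [(-2.2)·(-75) − (-2.0)·85] / -17975 = -0.01864
∂h/∂y = [115·(-2.0) − 110·(-2.2)] / -17975 = -0.0006676
h(531508, 4110639) = 175.5 + (-0.01864)·(-110) + (-0.0006676)·(-195) = 175.5 +2.050 +0.130 = 177.680 m.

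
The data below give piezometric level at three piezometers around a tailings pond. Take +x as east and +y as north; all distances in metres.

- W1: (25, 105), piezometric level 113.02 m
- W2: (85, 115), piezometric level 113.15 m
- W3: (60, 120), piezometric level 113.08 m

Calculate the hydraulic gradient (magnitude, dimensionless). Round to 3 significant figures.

Taking W1 as reference: W2−W1 = (60, 10, +0.13); W3−W1 = (35, 15, +0.06).
Solve a·Δx + b·Δy = Δh: det = 60·15 − 35·10 = 550.
∂h/∂x = [(+0.13)·15 − (+0.06)·10] / 550 = +0.002455
∂h/∂y = [60·(+0.06) − 35·(+0.13)] / 550 = -0.001727
|∇h| = √(0.002455² + -0.001727²) = 0.003002

0.00300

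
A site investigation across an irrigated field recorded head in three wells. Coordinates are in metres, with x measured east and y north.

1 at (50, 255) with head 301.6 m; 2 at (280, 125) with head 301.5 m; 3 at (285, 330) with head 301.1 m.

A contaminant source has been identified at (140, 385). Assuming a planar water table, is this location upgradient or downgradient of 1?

Taking 1 as reference: 2−1 = (230, -130, -0.1); 3−1 = (235, 75, -0.5).
Determinant of the coordinate differences = 230·75 − 235·(-130) = 47800.
∂h/∂x = [(-0.1)·75 − (-0.5)·(-130)] / 47800 = -0.001517
∂h/∂y = [230·(-0.5) − 235·(-0.1)] / 47800 = -0.001914
Head at (140, 385) = 301.6 + (-0.001517)·(90) + (-0.001914)·(130) = 301.21 m.
That is lower than the 301.6 m at 1, so the point is downgradient.

downgradient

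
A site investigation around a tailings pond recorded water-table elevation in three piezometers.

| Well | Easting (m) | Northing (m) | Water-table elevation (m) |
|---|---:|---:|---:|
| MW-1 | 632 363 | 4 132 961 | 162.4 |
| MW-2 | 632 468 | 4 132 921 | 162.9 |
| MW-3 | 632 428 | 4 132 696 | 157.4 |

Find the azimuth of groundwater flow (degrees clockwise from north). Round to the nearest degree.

Taking MW-1 as reference: MW-2−MW-1 = (105, -40, +0.5); MW-3−MW-1 = (65, -265, -5.0).
Determinant of the coordinate differences = 105·(-265) − 65·(-40) = -25225.
∂h/∂x = [(+0.5)·(-265) − (-5.0)·(-40)] / -25225 = +0.01318
∂h/∂y = [105·(-5.0) − 65·(+0.5)] / -25225 = +0.02210
Flow direction (−∇h) has components (-0.01318 E, -0.02210 N).
Azimuth = atan2(E, N) = atan2(-0.01318, -0.02210) = 210.8° ≈ 211°.

211°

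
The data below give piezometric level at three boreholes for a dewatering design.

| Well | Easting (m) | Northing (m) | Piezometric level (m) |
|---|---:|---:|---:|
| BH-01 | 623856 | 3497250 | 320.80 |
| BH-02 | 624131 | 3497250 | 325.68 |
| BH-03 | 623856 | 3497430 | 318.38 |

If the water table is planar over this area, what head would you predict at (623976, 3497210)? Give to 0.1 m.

∂h/∂x = (325.68 − 320.80) / (624131 − 623856) = +0.01775
∂h/∂y = (318.38 − 320.80) / (3497430 − 3497250) = -0.01344
h(623976, 3497210) = 320.80 + (+0.01775)·(120) + (-0.01344)·(-40) = 320.80 +2.129 +0.538 = 323.467 m.

323.5 m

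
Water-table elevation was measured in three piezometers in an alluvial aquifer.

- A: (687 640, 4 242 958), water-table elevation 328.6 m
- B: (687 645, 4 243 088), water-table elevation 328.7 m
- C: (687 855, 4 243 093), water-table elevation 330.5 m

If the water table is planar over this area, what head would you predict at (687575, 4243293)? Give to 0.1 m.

328.2 m

With h = a·x + b·y + c and A as origin, the differences give:
  5·a + 130·b = +0.1
  215·a + 135·b = +1.9
Eliminate b (×135 and ×130, subtract): -27275·a = -233.50 → a = ∂h/∂x = +0.008561
Back-substitute: b = ∂h/∂y = +0.0004400.
h(687575, 4243293) = 328.6 + (+0.008561)·(-65) + (+0.0004400)·(335) = 328.6 -0.556 +0.147 = 328.191 m.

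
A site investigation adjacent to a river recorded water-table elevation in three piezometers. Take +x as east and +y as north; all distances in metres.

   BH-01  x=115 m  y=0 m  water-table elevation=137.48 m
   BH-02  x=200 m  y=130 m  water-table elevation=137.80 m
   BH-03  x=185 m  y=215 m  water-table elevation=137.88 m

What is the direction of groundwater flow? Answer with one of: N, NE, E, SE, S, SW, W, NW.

SW

Taking BH-01 as reference: BH-02−BH-01 = (85, 130, +0.32); BH-03−BH-01 = (70, 215, +0.40).
Determinant of the coordinate differences = 85·215 − 70·130 = 9175.
∂h/∂x = [(+0.32)·215 − (+0.40)·130] / 9175 = +0.001831
∂h/∂y = [85·(+0.40) − 70·(+0.32)] / 9175 = +0.001264
Flow = −∇h = (-0.001831 east, -0.001264 north), which points southwest.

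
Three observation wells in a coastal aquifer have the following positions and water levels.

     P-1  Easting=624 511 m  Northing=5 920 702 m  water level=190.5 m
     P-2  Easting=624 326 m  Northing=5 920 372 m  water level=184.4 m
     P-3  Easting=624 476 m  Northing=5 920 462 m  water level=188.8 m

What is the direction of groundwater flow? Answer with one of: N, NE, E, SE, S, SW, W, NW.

Three-point gradient (reference P-1): Δ to P-2 = (-185, -330, -6.1), Δ to P-3 = (-35, -240, -1.7).
∂h/∂x = +0.02749, ∂h/∂y = +0.003075 (det = 32850).
Flow = −∇h = (-0.02749 east, -0.003075 north), which points west.

W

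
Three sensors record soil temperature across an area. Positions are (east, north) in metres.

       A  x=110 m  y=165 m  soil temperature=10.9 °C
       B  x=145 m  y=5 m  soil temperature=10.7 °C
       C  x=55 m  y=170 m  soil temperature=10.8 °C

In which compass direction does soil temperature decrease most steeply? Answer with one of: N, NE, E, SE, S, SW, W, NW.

With T = a·x + b·y + c and A as origin, the differences give:
  35·a + (-160)·b = -0.2
  (-55)·a + 5·b = -0.1
Eliminate b (×5 and ×(-160), subtract): -8625·a = -17.00 → a = ∂T/∂x = +0.001971
Back-substitute: b = ∂T/∂y = +0.001681.
Steepest decrease is along −∇f = (-0.001971 E, -0.001681 N) → southwest.

SW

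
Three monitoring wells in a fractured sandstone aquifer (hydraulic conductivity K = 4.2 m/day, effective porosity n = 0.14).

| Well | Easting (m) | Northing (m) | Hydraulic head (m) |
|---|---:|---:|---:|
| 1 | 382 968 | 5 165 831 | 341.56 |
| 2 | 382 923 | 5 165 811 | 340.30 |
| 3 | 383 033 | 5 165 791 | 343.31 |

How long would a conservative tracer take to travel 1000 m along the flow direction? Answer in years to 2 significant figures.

3.3 years

Differences from 1: to 2 (Δx, Δy, Δh) = (-45, -20, -1.26); to 3 = (65, -40, +1.75).
Determinant of the coordinate differences = (-45)·(-40) − 65·(-20) = 3100.
∂h/∂x = [(-1.26)·(-40) − (+1.75)·(-20)] / 3100 = +0.02755
∂h/∂y = [(-45)·(+1.75) − 65·(-1.26)] / 3100 = +0.001016
|∇h| = √(0.02755² + 0.001016²) = 0.02757
Seepage velocity v = K·i/n = 4.2 × 0.02757 / 0.14 = 0.8271 m/day.
t = 1000 / 0.8271 = 1209 days = 3.31 years.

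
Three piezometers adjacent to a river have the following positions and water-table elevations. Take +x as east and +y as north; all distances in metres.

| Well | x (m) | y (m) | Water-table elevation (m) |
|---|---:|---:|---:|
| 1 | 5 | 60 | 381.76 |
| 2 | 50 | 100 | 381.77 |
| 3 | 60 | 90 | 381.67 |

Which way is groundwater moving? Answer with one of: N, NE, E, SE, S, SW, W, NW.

SE

Differences from 1: to 2 (Δx, Δy, Δh) = (45, 40, +0.01); to 3 = (55, 30, -0.09).
Solve a·Δx + b·Δy = Δh: det = 45·30 − 55·40 = -850.
∂h/∂x = [(+0.01)·30 − (-0.09)·40] / -850 = -0.004588
∂h/∂y = [45·(-0.09) − 55·(+0.01)] / -850 = +0.005412
Flow = −∇h = (+0.004588 east, -0.005412 north), which points southeast.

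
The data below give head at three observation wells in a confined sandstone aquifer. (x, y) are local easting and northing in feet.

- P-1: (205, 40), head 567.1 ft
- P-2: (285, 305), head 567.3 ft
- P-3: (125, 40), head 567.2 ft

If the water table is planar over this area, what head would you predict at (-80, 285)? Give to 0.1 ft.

567.7 ft

With h = a·x + b·y + c and P-1 as origin, the differences give:
  80·a + 265·b = +0.2
  (-80)·a + 0·b = +0.1
Eliminate b (×0 and ×265, subtract): 21200·a = -26.50 → a = ∂h/∂x = -0.001250
Back-substitute: b = ∂h/∂y = +0.001132.
h(-80, 285) = 567.1 + (-0.001250)·(-285) + (+0.001132)·(245) = 567.1 +0.356 +0.277 = 567.734 ft.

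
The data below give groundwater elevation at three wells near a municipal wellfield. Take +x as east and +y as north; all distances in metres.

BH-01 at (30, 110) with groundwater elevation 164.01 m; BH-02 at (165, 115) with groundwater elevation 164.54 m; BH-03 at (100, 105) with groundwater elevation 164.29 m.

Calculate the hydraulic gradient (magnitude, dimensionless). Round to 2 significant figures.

Differences from BH-01: to BH-02 (Δx, Δy, Δh) = (135, 5, +0.53); to BH-03 = (70, -5, +0.28).
Solve a·Δx + b·Δy = Δh: det = 135·(-5) − 70·5 = -1025.
∂h/∂x = [(+0.53)·(-5) − (+0.28)·5] / -1025 = +0.003951
∂h/∂y = [135·(+0.28) − 70·(+0.53)] / -1025 = -0.0006829
|∇h| = √(0.003951² + -0.0006829²) = 0.00401

0.0040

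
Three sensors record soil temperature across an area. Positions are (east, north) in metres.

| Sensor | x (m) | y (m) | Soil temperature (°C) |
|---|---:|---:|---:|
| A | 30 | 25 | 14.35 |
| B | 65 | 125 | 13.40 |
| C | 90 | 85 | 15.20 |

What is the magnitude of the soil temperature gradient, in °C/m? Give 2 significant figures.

0.043 °C/m

Differences from A: to B (Δx, Δy, Δh) = (35, 100, -0.95); to C = (60, 60, +0.85).
Solve a·Δx + b·Δy = ΔT: det = 35·60 − 60·100 = -3900.
∂T/∂x = [(-0.95)·60 − (+0.85)·100] / -3900 = +0.03641
∂T/∂y = [35·(+0.85) − 60·(-0.95)] / -3900 = -0.02224
|∇f| = √(0.03641² + -0.02224²) = 0.04267 °C/m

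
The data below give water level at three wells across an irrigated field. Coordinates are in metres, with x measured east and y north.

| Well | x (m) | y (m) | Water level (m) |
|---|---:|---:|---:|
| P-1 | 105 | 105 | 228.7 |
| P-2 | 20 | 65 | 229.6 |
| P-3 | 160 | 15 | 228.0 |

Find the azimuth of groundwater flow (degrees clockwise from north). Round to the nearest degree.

Three-point gradient (reference P-1): Δ to P-2 = (-85, -40, +0.9), Δ to P-3 = (55, -90, -0.7).
∂h/∂x = -0.01107, ∂h/∂y = +0.001015 (det = 9850).
Flow direction (−∇h) has components (+0.01107 E, -0.001015 N).
Azimuth = atan2(E, N) = atan2(+0.01107, -0.001015) = 95.2° ≈ 095°.

095°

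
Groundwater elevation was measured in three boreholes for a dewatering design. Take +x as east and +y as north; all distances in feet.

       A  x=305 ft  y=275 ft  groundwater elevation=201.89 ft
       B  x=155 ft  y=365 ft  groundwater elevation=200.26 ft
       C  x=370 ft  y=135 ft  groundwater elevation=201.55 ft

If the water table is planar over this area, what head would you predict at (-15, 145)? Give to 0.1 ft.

195.1 ft

Differences from A: to B (Δx, Δy, Δh) = (-150, 90, -1.63); to C = (65, -140, -0.34).
Determinant of the coordinate differences = (-150)·(-140) − 65·90 = 15150.
∂h/∂x = [(-1.63)·(-140) − (-0.34)·90] / 15150 = +0.01708
∂h/∂y = [(-150)·(-0.34) − 65·(-1.63)] / 15150 = +0.01036
h(-15, 145) = 201.89 + (+0.01708)·(-320) + (+0.01036)·(-130) = 201.89 -5.466 -1.347 = 195.077 ft.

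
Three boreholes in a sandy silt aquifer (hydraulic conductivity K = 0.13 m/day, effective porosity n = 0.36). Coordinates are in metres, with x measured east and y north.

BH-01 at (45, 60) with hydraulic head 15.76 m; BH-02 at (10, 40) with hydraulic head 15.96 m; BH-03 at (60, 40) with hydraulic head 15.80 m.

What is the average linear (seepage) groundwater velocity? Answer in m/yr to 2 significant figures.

Taking BH-01 as reference: BH-02−BH-01 = (-35, -20, +0.20); BH-03−BH-01 = (15, -20, +0.04).
Determinant of the coordinate differences = (-35)·(-20) − 15·(-20) = 1000.
∂h/∂x = [(+0.20)·(-20) − (+0.04)·(-20)] / 1000 = -0.003200
∂h/∂y = [(-35)·(+0.04) − 15·(+0.20)] / 1000 = -0.004400
|∇h| = √(-0.003200² + -0.004400²) = 0.005441
Seepage velocity v = K·i/n = 0.13 × 0.005441 / 0.36 = 0.001965 m/day = 0.7177 m/yr.

0.72 m/yr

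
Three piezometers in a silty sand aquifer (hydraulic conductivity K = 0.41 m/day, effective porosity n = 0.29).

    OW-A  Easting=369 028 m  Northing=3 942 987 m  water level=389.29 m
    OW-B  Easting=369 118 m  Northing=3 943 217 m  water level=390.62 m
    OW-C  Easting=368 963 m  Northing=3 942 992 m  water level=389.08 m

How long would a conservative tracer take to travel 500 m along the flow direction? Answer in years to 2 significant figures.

170 years

Three-point gradient (reference OW-A): Δ to OW-B = (90, 230, +1.33), Δ to OW-C = (-65, 5, -0.21).
∂h/∂x = +0.003568, ∂h/∂y = +0.004386 (det = 15400).
|∇h| = √(0.003568² + 0.004386²) = 0.005654
Seepage velocity v = K·i/n = 0.41 × 0.005654 / 0.29 = 0.007994 m/day.
t = 500 / 0.007994 = 6.255e+04 days = 171 years.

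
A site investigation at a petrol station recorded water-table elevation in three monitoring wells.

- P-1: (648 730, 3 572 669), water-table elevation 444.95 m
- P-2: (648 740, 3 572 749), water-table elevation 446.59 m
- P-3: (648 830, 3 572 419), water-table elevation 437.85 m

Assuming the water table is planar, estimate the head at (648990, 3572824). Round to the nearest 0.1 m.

Three-point gradient (reference P-1): Δ to P-2 = (10, 80, +1.64), Δ to P-3 = (100, -250, -7.10).
∂h/∂x = -0.01505, ∂h/∂y = +0.02238 (det = -10500).
h(648990, 3572824) = 444.95 + (-0.01505)·(260) + (+0.02238)·(155) = 444.95 -3.912 +3.469 = 444.507 m.

444.5 m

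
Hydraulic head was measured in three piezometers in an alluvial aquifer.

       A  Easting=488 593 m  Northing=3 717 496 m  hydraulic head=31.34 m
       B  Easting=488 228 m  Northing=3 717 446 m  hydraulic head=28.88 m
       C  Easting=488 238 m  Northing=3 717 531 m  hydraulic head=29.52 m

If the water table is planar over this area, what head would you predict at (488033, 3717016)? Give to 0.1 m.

Three-point gradient (reference A): Δ to B = (-365, -50, -2.46), Δ to C = (-355, 35, -1.82).
∂h/∂x = +0.005802, ∂h/∂y = +0.006847 (det = -30525).
h(488033, 3717016) = 31.34 + (+0.005802)·(-560) + (+0.006847)·(-480) = 31.34 -3.249 -3.286 = 24.805 m.

24.8 m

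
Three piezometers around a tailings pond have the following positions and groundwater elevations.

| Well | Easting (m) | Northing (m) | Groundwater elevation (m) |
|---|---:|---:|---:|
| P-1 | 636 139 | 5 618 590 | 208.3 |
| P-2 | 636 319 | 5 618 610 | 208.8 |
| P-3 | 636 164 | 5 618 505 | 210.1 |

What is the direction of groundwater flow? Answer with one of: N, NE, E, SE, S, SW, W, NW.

Taking P-1 as reference: P-2−P-1 = (180, 20, +0.5); P-3−P-1 = (25, -85, +1.8).
Determinant of the coordinate differences = 180·(-85) − 25·20 = -15800.
∂h/∂x = [(+0.5)·(-85) − (+1.8)·20] / -15800 = +0.004968
∂h/∂y = [180·(+1.8) − 25·(+0.5)] / -15800 = -0.01972
Flow = −∇h = (-0.004968 east, +0.01972 north), which points north.

N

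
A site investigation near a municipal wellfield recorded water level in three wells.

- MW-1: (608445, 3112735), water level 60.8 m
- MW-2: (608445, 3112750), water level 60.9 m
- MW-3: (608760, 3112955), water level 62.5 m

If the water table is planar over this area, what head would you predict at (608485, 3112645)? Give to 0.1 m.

60.2 m

Taking MW-1 as reference: MW-2−MW-1 = (0, 15, +0.1); MW-3−MW-1 = (315, 220, +1.7).
Determinant of the coordinate differences = 0·220 − 315·15 = -4725.
∂h/∂x = [(+0.1)·220 − (+1.7)·15] / -4725 = +0.0007407
∂h/∂y = [0·(+1.7) − 315·(+0.1)] / -4725 = +0.006667
h(608485, 3112645) = 60.8 + (+0.0007407)·(40) + (+0.006667)·(-90) = 60.8 +0.030 -0.600 = 60.230 m.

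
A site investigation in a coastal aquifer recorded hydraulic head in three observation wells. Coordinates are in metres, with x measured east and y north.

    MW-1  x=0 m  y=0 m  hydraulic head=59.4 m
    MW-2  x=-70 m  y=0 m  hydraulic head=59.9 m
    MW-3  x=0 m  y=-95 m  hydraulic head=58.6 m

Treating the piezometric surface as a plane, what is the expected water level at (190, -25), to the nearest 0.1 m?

57.8 m

∂h/∂x = (59.9 − 59.4) / (-70 − 0) = -0.007143
∂h/∂y = (58.6 − 59.4) / (-95 − 0) = +0.008421
h(190, -25) = 59.4 + (-0.007143)·(190) + (+0.008421)·(-25) = 59.4 -1.357 -0.211 = 57.832 m.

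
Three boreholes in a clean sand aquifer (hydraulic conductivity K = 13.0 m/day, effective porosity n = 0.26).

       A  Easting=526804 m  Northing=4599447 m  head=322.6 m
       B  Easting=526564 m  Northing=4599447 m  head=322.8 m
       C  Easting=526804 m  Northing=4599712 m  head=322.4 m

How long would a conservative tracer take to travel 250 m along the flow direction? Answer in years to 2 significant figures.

∂h/∂x = (322.8 − 322.6) / (526564 − 526804) = -0.0008333
∂h/∂y = (322.4 − 322.6) / (4599712 − 4599447) = -0.0007547
|∇h| = √(-0.0008333² + -0.0007547²) = 0.001124
Seepage velocity v = K·i/n = 13.0 × 0.001124 / 0.26 = 0.0562 m/day.
t = 250 / 0.0562 = 4448 days = 12.2 years.

12 years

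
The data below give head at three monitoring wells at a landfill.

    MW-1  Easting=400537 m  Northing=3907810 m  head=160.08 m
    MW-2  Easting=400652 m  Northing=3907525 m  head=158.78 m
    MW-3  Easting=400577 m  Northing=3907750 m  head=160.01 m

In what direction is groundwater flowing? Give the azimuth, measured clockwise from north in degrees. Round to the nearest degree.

Three-point gradient (reference MW-1): Δ to MW-2 = (115, -285, -1.30), Δ to MW-3 = (40, -60, -0.07).
∂h/∂x = +0.01290, ∂h/∂y = +0.009767 (det = 4500).
Flow direction (−∇h) has components (-0.01290 E, -0.009767 N).
Azimuth = atan2(E, N) = atan2(-0.01290, -0.009767) = 232.9° ≈ 233°.

233°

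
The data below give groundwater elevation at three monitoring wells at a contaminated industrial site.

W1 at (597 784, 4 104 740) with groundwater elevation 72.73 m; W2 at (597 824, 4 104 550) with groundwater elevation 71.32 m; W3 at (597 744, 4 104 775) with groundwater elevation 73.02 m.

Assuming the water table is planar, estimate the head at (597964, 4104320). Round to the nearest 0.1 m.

69.5 m

Three-point gradient (reference W1): Δ to W2 = (40, -190, -1.41), Δ to W3 = (-40, 35, +0.29).
∂h/∂x = -0.0009274, ∂h/∂y = +0.007226 (det = -6200).
h(597964, 4104320) = 72.73 + (-0.0009274)·(180) + (+0.007226)·(-420) = 72.73 -0.167 -3.035 = 69.528 m.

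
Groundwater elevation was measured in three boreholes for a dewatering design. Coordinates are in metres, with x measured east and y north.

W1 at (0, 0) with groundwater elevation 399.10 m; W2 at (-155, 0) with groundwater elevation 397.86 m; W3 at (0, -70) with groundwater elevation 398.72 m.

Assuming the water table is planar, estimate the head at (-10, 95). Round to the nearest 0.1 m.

∂h/∂x = (397.86 − 399.10) / (-155 − 0) = +0.008000
∂h/∂y = (398.72 − 399.10) / (-70 − 0) = +0.005429
h(-10, 95) = 399.10 + (+0.008000)·(-10) + (+0.005429)·(95) = 399.10 -0.080 +0.516 = 399.536 m.

399.5 m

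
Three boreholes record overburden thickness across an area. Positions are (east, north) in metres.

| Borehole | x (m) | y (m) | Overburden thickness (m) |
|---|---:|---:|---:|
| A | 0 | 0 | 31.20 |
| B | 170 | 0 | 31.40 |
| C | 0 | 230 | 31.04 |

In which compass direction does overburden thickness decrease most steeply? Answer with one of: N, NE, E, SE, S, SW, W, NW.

∂d/∂x = (31.40 − 31.20) / (170 − 0) = +0.001176
∂d/∂y = (31.04 − 31.20) / (230 − 0) = -0.0006957
Steepest decrease is along −∇f = (-0.001176 E, +0.0006957 N) → northwest.

NW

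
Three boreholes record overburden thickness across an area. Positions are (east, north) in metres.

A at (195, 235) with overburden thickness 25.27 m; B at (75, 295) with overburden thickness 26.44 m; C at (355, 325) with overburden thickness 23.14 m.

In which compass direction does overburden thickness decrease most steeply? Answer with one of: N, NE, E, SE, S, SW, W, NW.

E

Differences from A: to B (Δx, Δy, Δh) = (-120, 60, +1.17); to C = (160, 90, -2.13).
Solve a·Δx + b·Δy = Δd: det = (-120)·90 − 160·60 = -20400.
∂d/∂x = [(+1.17)·90 − (-2.13)·60] / -20400 = -0.01143
∂d/∂y = [(-120)·(-2.13) − 160·(+1.17)] / -20400 = -0.003353
Steepest decrease is along −∇f = (+0.01143 E, +0.003353 N) → east.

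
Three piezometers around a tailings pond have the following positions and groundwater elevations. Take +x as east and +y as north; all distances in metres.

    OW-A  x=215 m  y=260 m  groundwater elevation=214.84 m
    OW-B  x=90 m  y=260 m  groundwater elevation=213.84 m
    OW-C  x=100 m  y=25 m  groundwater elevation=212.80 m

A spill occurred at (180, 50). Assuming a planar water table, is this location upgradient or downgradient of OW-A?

Differences from OW-A: to OW-B (Δx, Δy, Δh) = (-125, 0, -1.00); to OW-C = (-115, -235, -2.04).
Solve a·Δx + b·Δy = Δh: det = (-125)·(-235) − (-115)·0 = 29375.
∂h/∂x = [(-1.00)·(-235) − (-2.04)·0] / 29375 = +0.008000
∂h/∂y = [(-125)·(-2.04) − (-115)·(-1.00)] / 29375 = +0.004766
Head at (180, 50) = 214.84 + (+0.008000)·(-35) + (+0.004766)·(-210) = 213.56 m.
That is lower than the 214.84 m at OW-A, so the point is downgradient.

downgradient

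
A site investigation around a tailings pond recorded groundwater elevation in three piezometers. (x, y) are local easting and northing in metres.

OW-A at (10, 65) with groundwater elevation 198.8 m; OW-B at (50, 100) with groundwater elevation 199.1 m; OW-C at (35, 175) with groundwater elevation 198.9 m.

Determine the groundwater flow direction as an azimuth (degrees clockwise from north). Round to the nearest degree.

277°

Differences from OW-A: to OW-B (Δx, Δy, Δh) = (40, 35, +0.3); to OW-C = (25, 110, +0.1).
Solve a·Δx + b·Δy = Δh: det = 40·110 − 25·35 = 3525.
∂h/∂x = [(+0.3)·110 − (+0.1)·35] / 3525 = +0.008369
∂h/∂y = [40·(+0.1) − 25·(+0.3)] / 3525 = -0.0009929
Flow direction (−∇h) has components (-0.008369 E, +0.0009929 N).
Azimuth = atan2(E, N) = atan2(-0.008369, +0.0009929) = 276.8° ≈ 277°.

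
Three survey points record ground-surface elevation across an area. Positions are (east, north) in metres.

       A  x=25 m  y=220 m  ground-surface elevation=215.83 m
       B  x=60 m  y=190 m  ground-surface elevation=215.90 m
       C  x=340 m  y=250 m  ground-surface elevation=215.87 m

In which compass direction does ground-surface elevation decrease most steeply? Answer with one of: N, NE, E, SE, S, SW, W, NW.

Three-point gradient (reference A): Δ to B = (35, -30, +0.07), Δ to C = (315, 30, +0.04).
∂z/∂x = +0.0003143, ∂z/∂y = -0.001967 (det = 10500).
Steepest decrease is along −∇f = (-0.0003143 E, +0.001967 N) → north.

N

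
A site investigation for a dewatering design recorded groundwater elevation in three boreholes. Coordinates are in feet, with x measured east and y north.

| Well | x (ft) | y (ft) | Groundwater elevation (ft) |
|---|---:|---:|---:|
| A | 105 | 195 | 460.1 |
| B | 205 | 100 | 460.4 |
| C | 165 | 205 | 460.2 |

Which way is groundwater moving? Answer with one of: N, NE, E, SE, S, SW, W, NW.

NW

Differences from A: to B (Δx, Δy, Δh) = (100, -95, +0.3); to C = (60, 10, +0.1).
Solve a·Δx + b·Δy = Δh: det = 100·10 − 60·(-95) = 6700.
∂h/∂x = [(+0.3)·10 − (+0.1)·(-95)] / 6700 = +0.001866
∂h/∂y = [100·(+0.1) − 60·(+0.3)] / 6700 = -0.001194
Flow = −∇h = (-0.001866 east, +0.001194 north), which points northwest.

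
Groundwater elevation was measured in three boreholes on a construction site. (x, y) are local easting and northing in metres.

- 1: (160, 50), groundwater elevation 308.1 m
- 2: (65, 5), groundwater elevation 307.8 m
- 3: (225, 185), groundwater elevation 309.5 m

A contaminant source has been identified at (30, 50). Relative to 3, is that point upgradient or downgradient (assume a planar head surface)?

With h = a·x + b·y + c and 1 as origin, the differences give:
  (-95)·a + (-45)·b = -0.3
  65·a + 135·b = +1.4
Eliminate b (×135 and ×(-45), subtract): -9900·a = 22.50 → a = ∂h/∂x = -0.002273
Back-substitute: b = ∂h/∂y = +0.01146.
Head at (30, 50) = 308.1 + (-0.002273)·(-130) + (+0.01146)·(0) = 308.40 m.
That is lower than the 309.5 m at 3, so the point is downgradient.

downgradient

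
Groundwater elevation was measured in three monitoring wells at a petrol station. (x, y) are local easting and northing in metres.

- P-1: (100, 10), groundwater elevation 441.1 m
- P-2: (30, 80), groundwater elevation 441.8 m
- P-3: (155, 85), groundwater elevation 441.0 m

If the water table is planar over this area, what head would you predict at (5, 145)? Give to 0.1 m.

Three-point gradient (reference P-1): Δ to P-2 = (-70, 70, +0.7), Δ to P-3 = (55, 75, -0.1).
∂h/∂x = -0.006538, ∂h/∂y = +0.003462 (det = -9100).
h(5, 145) = 441.1 + (-0.006538)·(-95) + (+0.003462)·(135) = 441.1 +0.621 +0.467 = 442.188 m.

442.2 m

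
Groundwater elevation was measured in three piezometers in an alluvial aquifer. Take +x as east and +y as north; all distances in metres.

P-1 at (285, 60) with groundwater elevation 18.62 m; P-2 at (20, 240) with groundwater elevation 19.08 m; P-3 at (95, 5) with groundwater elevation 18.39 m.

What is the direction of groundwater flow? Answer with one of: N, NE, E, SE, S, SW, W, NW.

S

Taking P-1 as reference: P-2−P-1 = (-265, 180, +0.46); P-3−P-1 = (-190, -55, -0.23).
Determinant of the coordinate differences = (-265)·(-55) − (-190)·180 = 48775.
∂h/∂x = [(+0.46)·(-55) − (-0.23)·180] / 48775 = +0.0003301
∂h/∂y = [(-265)·(-0.23) − (-190)·(+0.46)] / 48775 = +0.003042
Flow = −∇h = (-0.0003301 east, -0.003042 north), which points south.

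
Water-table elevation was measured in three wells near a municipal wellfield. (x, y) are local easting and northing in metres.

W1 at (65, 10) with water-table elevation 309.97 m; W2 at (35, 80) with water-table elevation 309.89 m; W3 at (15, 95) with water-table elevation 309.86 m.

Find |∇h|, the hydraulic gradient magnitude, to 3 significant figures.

0.00120

Taking W1 as reference: W2−W1 = (-30, 70, -0.08); W3−W1 = (-50, 85, -0.11).
Determinant of the coordinate differences = (-30)·85 − (-50)·70 = 950.
∂h/∂x = [(-0.08)·85 − (-0.11)·70] / 950 = +0.0009474
∂h/∂y = [(-30)·(-0.11) − (-50)·(-0.08)] / 950 = -0.0007368
|∇h| = √(0.0009474² + -0.0007368²) = 0.0012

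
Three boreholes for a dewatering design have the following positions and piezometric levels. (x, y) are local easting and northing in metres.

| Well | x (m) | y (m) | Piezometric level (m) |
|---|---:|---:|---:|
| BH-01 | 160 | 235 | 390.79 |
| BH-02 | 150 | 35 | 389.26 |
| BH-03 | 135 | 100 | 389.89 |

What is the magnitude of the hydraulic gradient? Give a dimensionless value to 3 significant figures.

0.0108

Differences from BH-01: to BH-02 (Δx, Δy, Δh) = (-10, -200, -1.53); to BH-03 = (-25, -135, -0.90).
Solve a·Δx + b·Δy = Δh: det = (-10)·(-135) − (-25)·(-200) = -3650.
∂h/∂x = [(-1.53)·(-135) − (-0.90)·(-200)] / -3650 = -0.007274
∂h/∂y = [(-10)·(-0.90) − (-25)·(-1.53)] / -3650 = +0.008014
|∇h| = √(-0.007274² + 0.008014²) = 0.01082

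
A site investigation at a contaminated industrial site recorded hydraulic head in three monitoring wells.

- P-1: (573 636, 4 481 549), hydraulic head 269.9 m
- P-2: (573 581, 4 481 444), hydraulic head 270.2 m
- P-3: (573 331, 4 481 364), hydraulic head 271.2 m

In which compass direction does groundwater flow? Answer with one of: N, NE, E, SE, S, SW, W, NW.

E

Differences from P-1: to P-2 (Δx, Δy, Δh) = (-55, -105, +0.3); to P-3 = (-305, -185, +1.3).
Solve a·Δx + b·Δy = Δh: det = (-55)·(-185) − (-305)·(-105) = -21850.
∂h/∂x = [(+0.3)·(-185) − (+1.3)·(-105)] / -21850 = -0.003707
∂h/∂y = [(-55)·(+1.3) − (-305)·(+0.3)] / -21850 = -0.0009153
Flow = −∇h = (+0.003707 east, +0.0009153 north), which points east.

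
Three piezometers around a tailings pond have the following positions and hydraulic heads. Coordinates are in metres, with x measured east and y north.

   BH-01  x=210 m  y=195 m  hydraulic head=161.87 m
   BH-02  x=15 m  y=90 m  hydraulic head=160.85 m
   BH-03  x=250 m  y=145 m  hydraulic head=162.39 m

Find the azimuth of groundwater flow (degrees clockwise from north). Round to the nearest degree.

With h = a·x + b·y + c and BH-01 as origin, the differences give:
  (-195)·a + (-105)·b = -1.02
  40·a + (-50)·b = +0.52
Eliminate b (×(-50) and ×(-105), subtract): 13950·a = 105.600 → a = ∂h/∂x = +0.007570
Back-substitute: b = ∂h/∂y = -0.004344.
Flow direction (−∇h) has components (-0.007570 E, +0.004344 N).
Azimuth = atan2(E, N) = atan2(-0.007570, +0.004344) = 299.8° ≈ 300°.

300°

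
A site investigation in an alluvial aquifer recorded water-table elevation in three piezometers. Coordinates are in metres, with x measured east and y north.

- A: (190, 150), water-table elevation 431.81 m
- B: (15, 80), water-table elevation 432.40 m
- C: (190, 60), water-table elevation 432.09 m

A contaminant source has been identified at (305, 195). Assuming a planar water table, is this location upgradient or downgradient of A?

downgradient

Three-point gradient (reference A): Δ to B = (-175, -70, +0.59), Δ to C = (0, -90, +0.28).
∂h/∂x = -0.002127, ∂h/∂y = -0.003111 (det = 15750).
Head at (305, 195) = 431.81 + (-0.002127)·(115) + (-0.003111)·(45) = 431.43 m.
That is lower than the 431.81 m at A, so the point is downgradient.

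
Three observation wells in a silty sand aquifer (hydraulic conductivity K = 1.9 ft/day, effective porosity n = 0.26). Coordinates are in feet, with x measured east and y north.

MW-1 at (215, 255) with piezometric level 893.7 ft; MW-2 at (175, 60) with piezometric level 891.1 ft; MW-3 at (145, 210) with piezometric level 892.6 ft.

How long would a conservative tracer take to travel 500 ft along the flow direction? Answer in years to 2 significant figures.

13 years

Taking MW-1 as reference: MW-2−MW-1 = (-40, -195, -2.6); MW-3−MW-1 = (-70, -45, -1.1).
Determinant of the coordinate differences = (-40)·(-45) − (-70)·(-195) = -11850.
∂h/∂x = [(-2.6)·(-45) − (-1.1)·(-195)] / -11850 = +0.008228
∂h/∂y = [(-40)·(-1.1) − (-70)·(-2.6)] / -11850 = +0.01165
|∇h| = √(0.008228² + 0.01165²) = 0.01426
Seepage velocity v = K·i/n = 1.9 × 0.01426 / 0.26 = 0.1042 ft/day.
t = 500 / 0.1042 = 4798 days = 13.1 years.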